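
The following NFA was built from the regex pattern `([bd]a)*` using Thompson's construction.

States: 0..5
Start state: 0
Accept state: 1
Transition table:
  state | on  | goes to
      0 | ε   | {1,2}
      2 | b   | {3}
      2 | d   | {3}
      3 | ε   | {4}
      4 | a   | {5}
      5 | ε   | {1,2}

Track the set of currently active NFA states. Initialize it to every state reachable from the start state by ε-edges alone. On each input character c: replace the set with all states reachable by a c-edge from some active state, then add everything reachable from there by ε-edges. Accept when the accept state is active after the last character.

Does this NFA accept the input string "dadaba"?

initial (ε-close {0}): {0,1,2}
'd' @ 1: {3,4}
'a' @ 2: {1,2,5}  (accept∈set)
'd' @ 3: {3,4}
'a' @ 4: {1,2,5}  (accept∈set)
'b' @ 5: {3,4}
'a' @ 6: {1,2,5}  (accept∈set)
after full input: {1,2,5}  (accept=1 in)

Answer: ACCEPT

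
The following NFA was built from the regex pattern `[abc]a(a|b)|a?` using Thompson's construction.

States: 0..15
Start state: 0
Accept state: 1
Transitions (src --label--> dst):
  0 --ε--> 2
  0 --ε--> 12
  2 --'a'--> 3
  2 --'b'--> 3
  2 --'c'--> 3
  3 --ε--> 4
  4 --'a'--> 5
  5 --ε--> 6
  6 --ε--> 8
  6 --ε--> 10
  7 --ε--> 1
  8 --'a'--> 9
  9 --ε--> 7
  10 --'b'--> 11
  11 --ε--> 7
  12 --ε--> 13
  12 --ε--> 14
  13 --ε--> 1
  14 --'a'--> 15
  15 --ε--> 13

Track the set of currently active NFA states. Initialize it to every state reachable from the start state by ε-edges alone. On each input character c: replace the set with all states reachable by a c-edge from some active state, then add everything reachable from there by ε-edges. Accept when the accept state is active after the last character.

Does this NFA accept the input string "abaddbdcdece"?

initial (ε-close {0}): {0,1,2,12,13,14}
'a' @ 1: {1,3,4,13,15}  ✓accept
'b' @ 2: {}  — no active states
rest 'addbdcdece' ignored (set empty)
after full input: {}  (accept=1 not in)

Answer: REJECT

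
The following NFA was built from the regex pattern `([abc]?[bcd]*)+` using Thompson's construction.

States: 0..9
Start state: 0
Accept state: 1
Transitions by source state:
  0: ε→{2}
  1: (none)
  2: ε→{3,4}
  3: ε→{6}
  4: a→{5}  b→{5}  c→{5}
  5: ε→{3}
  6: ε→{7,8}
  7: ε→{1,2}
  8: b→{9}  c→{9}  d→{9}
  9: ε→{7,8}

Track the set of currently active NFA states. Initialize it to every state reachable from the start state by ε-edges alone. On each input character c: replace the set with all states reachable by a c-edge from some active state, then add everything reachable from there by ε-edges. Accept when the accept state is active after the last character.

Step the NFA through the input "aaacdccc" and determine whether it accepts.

start: ε-closure({0}) = {0,1,2,3,4,6,7,8}
'a' @ 1: {1,2,3,4,5,6,7,8}  ✓accept
'a' @ 2: {1,2,3,4,5,6,7,8}  ✓accept
'a' @ 3: {1,2,3,4,5,6,7,8}  ✓accept
'c' @ 4: {1,2,3,4,5,6,7,8,9}  ✓accept
'd' @ 5: {1,2,3,4,6,7,8,9}  ✓accept
'c' @ 6: {1,2,3,4,5,6,7,8,9}  ✓accept
'c' @ 7: {1,2,3,4,5,6,7,8,9}  ✓accept
'c' @ 8: {1,2,3,4,5,6,7,8,9}  ✓accept
final: {1,2,3,4,5,6,7,8,9}; accept 1 in set

Answer: ACCEPT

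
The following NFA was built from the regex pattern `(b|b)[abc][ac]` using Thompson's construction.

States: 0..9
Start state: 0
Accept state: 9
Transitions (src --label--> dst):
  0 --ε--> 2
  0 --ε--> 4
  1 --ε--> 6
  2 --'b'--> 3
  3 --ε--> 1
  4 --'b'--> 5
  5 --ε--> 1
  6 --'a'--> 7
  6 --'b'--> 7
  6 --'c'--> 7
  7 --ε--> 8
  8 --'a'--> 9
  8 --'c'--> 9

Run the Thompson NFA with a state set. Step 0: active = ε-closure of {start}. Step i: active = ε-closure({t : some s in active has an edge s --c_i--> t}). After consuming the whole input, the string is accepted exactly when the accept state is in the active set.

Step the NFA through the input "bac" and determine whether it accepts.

initial (ε-close {0}): {0,2,4}
'b' @ 1: {1,3,5,6}
'a' @ 2: {7,8}
'c' @ 3: {9}  (accept∈set)
after full input: {9}  (accept=9 in)

Answer: ACCEPT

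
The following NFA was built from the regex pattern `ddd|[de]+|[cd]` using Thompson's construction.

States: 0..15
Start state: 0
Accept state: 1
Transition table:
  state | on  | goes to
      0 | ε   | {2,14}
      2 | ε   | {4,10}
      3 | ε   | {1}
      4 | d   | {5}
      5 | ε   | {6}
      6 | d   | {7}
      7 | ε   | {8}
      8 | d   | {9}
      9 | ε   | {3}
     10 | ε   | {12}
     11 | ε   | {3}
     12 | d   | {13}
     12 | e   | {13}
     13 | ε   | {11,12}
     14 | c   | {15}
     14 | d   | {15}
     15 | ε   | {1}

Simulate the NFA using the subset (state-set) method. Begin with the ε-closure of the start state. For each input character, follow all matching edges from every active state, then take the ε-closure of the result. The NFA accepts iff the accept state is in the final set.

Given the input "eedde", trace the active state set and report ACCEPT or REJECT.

initial (ε-close {0}): {0,2,4,10,12,14}
'e' @ 1: {1,3,11,12,13}  (accept∈set)
'e' @ 2: {1,3,11,12,13}  (accept∈set)
'd' @ 3: {1,3,11,12,13}  (accept∈set)
'd' @ 4: {1,3,11,12,13}  (accept∈set)
'e' @ 5: {1,3,11,12,13}  (accept∈set)
end set {1,3,11,12,13} — state 1 in

Answer: ACCEPT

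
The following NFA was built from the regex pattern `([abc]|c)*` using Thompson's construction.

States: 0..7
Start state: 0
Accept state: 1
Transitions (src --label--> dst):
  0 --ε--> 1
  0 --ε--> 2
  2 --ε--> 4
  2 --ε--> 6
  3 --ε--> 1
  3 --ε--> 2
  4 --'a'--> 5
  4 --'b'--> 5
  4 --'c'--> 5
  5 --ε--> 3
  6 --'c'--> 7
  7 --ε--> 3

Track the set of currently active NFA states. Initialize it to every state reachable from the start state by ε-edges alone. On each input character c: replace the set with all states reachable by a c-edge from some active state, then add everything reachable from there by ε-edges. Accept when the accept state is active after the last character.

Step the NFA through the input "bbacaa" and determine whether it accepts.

Answer: ACCEPT

Steps:
initial (ε-close {0}): {0,1,2,4,6}
'b' @ 1: {1,2,3,4,5,6}  [accepting]
'b' @ 2: {1,2,3,4,5,6}  [accepting]
'a' @ 3: {1,2,3,4,5,6}  [accepting]
'c' @ 4: {1,2,3,4,5,6,7}  [accepting]
'a' @ 5: {1,2,3,4,5,6}  [accepting]
'a' @ 6: {1,2,3,4,5,6}  [accepting]
after full input: {1,2,3,4,5,6}  (accept=1 in)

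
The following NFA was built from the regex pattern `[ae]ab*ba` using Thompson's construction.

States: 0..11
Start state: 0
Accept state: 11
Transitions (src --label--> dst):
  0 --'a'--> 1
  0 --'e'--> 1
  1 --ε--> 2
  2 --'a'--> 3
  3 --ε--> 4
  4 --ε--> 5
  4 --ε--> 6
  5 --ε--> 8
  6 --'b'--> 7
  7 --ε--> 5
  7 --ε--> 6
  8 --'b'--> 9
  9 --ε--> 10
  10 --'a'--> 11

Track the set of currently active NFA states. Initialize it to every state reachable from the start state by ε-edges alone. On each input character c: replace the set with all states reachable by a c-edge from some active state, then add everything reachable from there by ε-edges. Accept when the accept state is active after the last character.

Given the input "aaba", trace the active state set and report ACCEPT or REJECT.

initial (ε-close {0}): {0}
'a' @ 1: {1,2}
'a' @ 2: {3,4,5,6,8}
'b' @ 3: {5,6,7,8,9,10}
'a' @ 4: {11}  (accept∈set)
after full input: {11}  (accept=11 in)

Answer: ACCEPT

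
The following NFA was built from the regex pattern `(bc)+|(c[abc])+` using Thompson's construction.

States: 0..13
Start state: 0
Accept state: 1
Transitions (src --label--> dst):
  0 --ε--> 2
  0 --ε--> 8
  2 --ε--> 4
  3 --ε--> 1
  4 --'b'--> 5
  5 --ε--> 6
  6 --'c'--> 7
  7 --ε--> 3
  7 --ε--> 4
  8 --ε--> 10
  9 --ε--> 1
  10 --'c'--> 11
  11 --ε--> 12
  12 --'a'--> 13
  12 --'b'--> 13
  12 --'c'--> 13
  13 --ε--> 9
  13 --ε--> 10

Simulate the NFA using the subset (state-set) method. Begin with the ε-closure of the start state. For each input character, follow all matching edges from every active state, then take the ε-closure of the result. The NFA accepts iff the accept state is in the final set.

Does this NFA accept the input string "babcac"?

start: ε-closure({0}) = {0,2,4,8,10}
'b' @ 1: {5,6}
'a' @ 2: {}  — state set empty
rest 'bcac' ignored (set empty)
end set {} — state 1 not in

Answer: REJECT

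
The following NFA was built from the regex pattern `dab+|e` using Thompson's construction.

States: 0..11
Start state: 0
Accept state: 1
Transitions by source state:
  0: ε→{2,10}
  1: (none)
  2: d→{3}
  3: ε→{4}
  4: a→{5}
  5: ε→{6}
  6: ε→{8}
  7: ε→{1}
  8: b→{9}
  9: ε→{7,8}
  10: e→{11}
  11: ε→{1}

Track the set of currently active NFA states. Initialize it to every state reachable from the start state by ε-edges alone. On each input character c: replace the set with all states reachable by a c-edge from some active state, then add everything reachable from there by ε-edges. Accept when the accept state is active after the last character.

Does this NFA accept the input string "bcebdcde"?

start: ε-closure({0}) = {0,2,10}
'b' @ 1: {}  — no active states
rest 'cebdcde' ignored (set empty)
final: {}; accept 1 not in set

Answer: REJECT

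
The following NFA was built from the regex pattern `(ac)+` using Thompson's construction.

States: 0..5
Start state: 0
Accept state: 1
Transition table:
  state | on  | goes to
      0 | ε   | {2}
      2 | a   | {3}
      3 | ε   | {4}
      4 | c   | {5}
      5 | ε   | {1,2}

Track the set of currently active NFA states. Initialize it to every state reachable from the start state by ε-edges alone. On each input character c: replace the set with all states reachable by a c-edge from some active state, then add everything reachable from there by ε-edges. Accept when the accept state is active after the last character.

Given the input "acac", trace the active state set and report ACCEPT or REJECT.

initial (ε-close {0}): {0,2}
'a' @ 1: {3,4}
'c' @ 2: {1,2,5}  [accepting]
'a' @ 3: {3,4}
'c' @ 4: {1,2,5}  [accepting]
end set {1,2,5} — state 1 in

Answer: ACCEPT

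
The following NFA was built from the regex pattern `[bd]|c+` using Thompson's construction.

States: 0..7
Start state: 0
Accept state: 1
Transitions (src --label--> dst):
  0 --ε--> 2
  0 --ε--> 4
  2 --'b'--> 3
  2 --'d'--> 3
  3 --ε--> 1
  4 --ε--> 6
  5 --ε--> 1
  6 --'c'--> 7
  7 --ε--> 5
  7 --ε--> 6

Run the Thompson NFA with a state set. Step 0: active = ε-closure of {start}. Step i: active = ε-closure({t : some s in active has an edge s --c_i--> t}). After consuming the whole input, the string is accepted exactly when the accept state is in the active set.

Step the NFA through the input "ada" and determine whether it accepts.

S₀ = ε-closure({0}) = {0,2,4,6}
'a' @ 1: {}  — no active states
rest 'da' ignored (set empty)
final: {}; accept 1 not in set

Answer: REJECT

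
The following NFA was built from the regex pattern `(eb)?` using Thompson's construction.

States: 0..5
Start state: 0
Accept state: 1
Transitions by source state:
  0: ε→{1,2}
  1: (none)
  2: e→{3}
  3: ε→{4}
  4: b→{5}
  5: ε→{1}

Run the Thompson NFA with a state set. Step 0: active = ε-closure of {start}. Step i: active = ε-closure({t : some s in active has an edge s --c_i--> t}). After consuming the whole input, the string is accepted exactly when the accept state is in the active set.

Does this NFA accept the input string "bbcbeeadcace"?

Answer: REJECT

Derivation:
initial (ε-close {0}): {0,1,2}
'b' @ 1: {}  — no active states
rest 'bcbeeadcace' ignored (set empty)
after full input: {}  (accept=1 not in)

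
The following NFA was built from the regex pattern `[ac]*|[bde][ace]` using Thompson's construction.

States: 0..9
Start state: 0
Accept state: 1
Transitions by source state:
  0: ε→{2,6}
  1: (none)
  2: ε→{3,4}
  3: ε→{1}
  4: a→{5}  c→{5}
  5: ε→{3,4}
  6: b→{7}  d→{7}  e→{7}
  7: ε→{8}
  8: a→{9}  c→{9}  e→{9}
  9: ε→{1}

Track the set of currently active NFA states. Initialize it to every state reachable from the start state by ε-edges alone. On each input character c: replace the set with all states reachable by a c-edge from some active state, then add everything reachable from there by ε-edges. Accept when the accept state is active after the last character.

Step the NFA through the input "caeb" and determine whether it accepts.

Answer: REJECT

Steps:
S₀ = ε-closure({0}) = {0,1,2,3,4,6}
'c' @ 1: {1,3,4,5}  (accept∈set)
'a' @ 2: {1,3,4,5}  (accept∈set)
'e' @ 3: {}  — state set empty
rest 'b' ignored (set empty)
final: {}; accept 1 not in set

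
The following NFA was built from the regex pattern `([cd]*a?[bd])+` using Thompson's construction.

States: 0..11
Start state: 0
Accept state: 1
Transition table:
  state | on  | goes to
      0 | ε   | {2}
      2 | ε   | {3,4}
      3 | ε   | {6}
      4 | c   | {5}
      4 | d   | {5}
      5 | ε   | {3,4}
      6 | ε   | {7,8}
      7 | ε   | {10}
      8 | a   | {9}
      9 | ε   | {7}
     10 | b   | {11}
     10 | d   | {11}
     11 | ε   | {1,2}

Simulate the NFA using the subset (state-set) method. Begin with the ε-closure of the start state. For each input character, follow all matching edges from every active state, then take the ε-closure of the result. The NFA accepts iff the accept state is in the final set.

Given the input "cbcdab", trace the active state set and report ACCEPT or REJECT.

initial (ε-close {0}): {0,2,3,4,6,7,8,10}
'c' @ 1: {3,4,5,6,7,8,10}
'b' @ 2: {1,2,3,4,6,7,8,10,11}  (accept∈set)
'c' @ 3: {3,4,5,6,7,8,10}
'd' @ 4: {1,2,3,4,5,6,7,8,10,11}  (accept∈set)
'a' @ 5: {7,9,10}
'b' @ 6: {1,2,3,4,6,7,8,10,11}  (accept∈set)
final: {1,2,3,4,6,7,8,10,11}; accept 1 in set

Answer: ACCEPT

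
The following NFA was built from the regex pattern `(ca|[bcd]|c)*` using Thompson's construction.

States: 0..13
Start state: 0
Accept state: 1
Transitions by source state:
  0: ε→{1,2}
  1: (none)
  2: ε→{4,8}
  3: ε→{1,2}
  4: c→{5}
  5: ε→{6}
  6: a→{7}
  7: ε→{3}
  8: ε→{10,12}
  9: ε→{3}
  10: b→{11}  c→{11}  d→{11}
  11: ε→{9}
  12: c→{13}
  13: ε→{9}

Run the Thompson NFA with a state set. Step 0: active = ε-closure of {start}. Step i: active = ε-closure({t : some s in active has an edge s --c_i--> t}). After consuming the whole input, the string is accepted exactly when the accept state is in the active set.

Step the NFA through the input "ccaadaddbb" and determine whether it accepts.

Answer: REJECT

Trace:
start: ε-closure({0}) = {0,1,2,4,8,10,12}
'c' @ 1: {1,2,3,4,5,6,8,9,10,11,12,13}  (accept∈set)
'c' @ 2: {1,2,3,4,5,6,8,9,10,11,12,13}  (accept∈set)
'a' @ 3: {1,2,3,4,7,8,10,12}  (accept∈set)
'a' @ 4: {}  — dead — no transitions
rest 'daddbb' ignored (set empty)
final: {}; accept 1 not in set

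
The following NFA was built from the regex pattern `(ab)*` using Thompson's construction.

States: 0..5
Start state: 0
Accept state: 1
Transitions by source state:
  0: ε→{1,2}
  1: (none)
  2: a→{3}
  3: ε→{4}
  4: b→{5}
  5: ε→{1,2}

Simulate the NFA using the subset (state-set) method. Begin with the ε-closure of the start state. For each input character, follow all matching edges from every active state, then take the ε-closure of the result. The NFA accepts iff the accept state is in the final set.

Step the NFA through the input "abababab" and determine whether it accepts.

Answer: ACCEPT

Steps:
start: ε-closure({0}) = {0,1,2}
'a' @ 1: {3,4}
'b' @ 2: {1,2,5}  ✓accept
'a' @ 3: {3,4}
'b' @ 4: {1,2,5}  ✓accept
'a' @ 5: {3,4}
'b' @ 6: {1,2,5}  ✓accept
'a' @ 7: {3,4}
'b' @ 8: {1,2,5}  ✓accept
final: {1,2,5}; accept 1 in set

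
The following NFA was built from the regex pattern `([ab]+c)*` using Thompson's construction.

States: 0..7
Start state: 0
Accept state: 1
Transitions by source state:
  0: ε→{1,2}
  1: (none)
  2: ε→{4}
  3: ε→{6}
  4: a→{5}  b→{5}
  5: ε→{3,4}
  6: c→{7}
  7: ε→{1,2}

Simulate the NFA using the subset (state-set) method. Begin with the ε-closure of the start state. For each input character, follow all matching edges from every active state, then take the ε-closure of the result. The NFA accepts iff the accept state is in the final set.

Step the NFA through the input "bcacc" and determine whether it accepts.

S₀ = ε-closure({0}) = {0,1,2,4}
'b' @ 1: {3,4,5,6}
'c' @ 2: {1,2,4,7}  [accepting]
'a' @ 3: {3,4,5,6}
'c' @ 4: {1,2,4,7}  [accepting]
'c' @ 5: {}  — dead — no transitions
after full input: {}  (accept=1 not in)

Answer: REJECT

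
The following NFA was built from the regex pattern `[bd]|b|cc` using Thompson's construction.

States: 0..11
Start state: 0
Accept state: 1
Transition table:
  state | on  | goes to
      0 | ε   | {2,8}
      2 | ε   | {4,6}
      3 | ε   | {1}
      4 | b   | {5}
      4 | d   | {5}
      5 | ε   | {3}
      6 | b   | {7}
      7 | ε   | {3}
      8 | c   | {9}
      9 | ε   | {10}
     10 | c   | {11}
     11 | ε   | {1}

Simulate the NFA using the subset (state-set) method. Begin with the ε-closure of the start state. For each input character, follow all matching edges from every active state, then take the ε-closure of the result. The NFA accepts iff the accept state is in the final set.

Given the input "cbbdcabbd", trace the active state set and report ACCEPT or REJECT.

Answer: REJECT

Trace:
start: ε-closure({0}) = {0,2,4,6,8}
'c' @ 1: {9,10}
'b' @ 2: {}  — no active states
rest 'bdcabbd' ignored (set empty)
after full input: {}  (accept=1 not in)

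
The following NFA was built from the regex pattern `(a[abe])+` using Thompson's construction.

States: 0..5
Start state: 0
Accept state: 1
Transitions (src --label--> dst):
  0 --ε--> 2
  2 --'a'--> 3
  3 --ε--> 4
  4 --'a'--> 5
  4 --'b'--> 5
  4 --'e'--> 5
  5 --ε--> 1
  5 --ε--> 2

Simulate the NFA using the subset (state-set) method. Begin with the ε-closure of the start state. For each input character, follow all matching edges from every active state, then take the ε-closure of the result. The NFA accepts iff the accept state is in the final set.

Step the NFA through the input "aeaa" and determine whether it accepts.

S₀ = ε-closure({0}) = {0,2}
'a' @ 1: {3,4}
'e' @ 2: {1,2,5}  (accept∈set)
'a' @ 3: {3,4}
'a' @ 4: {1,2,5}  (accept∈set)
after full input: {1,2,5}  (accept=1 in)

Answer: ACCEPT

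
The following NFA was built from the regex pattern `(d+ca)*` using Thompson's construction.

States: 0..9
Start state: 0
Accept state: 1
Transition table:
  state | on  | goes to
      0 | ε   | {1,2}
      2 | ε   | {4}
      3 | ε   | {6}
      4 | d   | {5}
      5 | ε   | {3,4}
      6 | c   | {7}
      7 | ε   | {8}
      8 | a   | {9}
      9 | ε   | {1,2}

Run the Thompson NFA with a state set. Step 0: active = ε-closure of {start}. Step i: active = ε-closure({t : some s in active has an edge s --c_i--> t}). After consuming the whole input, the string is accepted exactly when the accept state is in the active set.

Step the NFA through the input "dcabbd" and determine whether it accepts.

Answer: REJECT

Derivation:
initial (ε-close {0}): {0,1,2,4}
'd' @ 1: {3,4,5,6}
'c' @ 2: {7,8}
'a' @ 3: {1,2,4,9}  (accept∈set)
'b' @ 4: {}  — dead — no transitions
rest 'bd' ignored (set empty)
after full input: {}  (accept=1 not in)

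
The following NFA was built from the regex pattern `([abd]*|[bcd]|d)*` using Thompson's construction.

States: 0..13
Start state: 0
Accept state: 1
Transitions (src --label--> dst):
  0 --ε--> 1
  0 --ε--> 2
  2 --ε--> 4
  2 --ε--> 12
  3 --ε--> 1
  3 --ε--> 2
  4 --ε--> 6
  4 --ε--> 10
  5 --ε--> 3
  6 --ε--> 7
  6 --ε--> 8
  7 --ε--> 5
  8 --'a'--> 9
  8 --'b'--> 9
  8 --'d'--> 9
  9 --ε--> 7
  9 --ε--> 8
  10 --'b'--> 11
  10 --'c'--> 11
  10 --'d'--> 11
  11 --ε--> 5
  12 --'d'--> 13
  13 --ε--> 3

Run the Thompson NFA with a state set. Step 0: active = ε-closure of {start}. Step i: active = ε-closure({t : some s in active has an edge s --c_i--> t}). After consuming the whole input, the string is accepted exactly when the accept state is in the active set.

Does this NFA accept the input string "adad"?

Answer: ACCEPT

Trace:
initial (ε-close {0}): {0,1,2,3,4,5,6,7,8,10,12}
'a' @ 1: {1,2,3,4,5,6,7,8,9,10,12}  ✓accept
'd' @ 2: {1,2,3,4,5,6,7,8,9,10,11,12,13}  ✓accept
'a' @ 3: {1,2,3,4,5,6,7,8,9,10,12}  ✓accept
'd' @ 4: {1,2,3,4,5,6,7,8,9,10,11,12,13}  ✓accept
end set {1,2,3,4,5,6,7,8,9,10,11,12,13} — state 1 in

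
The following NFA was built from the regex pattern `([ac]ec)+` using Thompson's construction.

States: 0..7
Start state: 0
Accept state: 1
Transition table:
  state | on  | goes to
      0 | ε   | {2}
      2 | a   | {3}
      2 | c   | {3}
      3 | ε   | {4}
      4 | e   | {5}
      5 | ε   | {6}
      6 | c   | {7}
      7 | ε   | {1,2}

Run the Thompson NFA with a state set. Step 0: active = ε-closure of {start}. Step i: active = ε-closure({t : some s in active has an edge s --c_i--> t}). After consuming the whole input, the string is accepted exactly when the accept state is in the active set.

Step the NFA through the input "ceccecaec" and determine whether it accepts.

Answer: ACCEPT

Trace:
S₀ = ε-closure({0}) = {0,2}
'c' @ 1: {3,4}
'e' @ 2: {5,6}
'c' @ 3: {1,2,7}  [accepting]
'c' @ 4: {3,4}
'e' @ 5: {5,6}
'c' @ 6: {1,2,7}  [accepting]
'a' @ 7: {3,4}
'e' @ 8: {5,6}
'c' @ 9: {1,2,7}  [accepting]
final: {1,2,7}; accept 1 in set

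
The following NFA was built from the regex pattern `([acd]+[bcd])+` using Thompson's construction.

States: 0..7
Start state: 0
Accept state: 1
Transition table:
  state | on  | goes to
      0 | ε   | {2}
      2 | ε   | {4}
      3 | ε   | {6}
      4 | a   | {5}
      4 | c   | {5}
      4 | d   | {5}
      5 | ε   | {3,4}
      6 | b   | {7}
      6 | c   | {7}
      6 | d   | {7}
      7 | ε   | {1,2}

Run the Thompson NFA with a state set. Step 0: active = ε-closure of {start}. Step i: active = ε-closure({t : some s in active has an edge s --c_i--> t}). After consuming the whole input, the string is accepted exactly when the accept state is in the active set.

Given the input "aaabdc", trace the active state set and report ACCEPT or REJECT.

Answer: ACCEPT

Derivation:
S₀ = ε-closure({0}) = {0,2,4}
'a' @ 1: {3,4,5,6}
'a' @ 2: {3,4,5,6}
'a' @ 3: {3,4,5,6}
'b' @ 4: {1,2,4,7}  (accept∈set)
'd' @ 5: {3,4,5,6}
'c' @ 6: {1,2,3,4,5,6,7}  (accept∈set)
end set {1,2,3,4,5,6,7} — state 1 in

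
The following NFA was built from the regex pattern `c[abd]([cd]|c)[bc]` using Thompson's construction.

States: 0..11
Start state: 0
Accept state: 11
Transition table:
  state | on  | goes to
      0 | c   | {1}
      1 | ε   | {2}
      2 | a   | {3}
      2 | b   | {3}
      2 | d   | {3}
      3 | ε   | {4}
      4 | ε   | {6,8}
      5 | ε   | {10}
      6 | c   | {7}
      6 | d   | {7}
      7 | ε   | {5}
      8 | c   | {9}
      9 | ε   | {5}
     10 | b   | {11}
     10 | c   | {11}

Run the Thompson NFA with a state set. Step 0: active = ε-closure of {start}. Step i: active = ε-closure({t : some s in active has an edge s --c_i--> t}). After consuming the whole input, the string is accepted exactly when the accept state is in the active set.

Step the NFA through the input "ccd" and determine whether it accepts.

initial (ε-close {0}): {0}
'c' @ 1: {1,2}
'c' @ 2: {}  — dead — no transitions
rest 'd' ignored (set empty)
final: {}; accept 11 not in set

Answer: REJECT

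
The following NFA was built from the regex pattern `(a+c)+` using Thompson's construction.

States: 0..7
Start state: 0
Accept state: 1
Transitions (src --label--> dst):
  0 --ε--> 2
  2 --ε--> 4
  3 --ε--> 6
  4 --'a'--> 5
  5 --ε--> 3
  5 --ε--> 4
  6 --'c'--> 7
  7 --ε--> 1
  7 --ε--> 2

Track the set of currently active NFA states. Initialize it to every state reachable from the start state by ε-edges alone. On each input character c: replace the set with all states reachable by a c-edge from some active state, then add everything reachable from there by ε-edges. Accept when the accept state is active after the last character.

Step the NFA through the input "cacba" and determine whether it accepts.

start: ε-closure({0}) = {0,2,4}
'c' @ 1: {}  — no active states
rest 'acba' ignored (set empty)
end set {} — state 1 not in

Answer: REJECT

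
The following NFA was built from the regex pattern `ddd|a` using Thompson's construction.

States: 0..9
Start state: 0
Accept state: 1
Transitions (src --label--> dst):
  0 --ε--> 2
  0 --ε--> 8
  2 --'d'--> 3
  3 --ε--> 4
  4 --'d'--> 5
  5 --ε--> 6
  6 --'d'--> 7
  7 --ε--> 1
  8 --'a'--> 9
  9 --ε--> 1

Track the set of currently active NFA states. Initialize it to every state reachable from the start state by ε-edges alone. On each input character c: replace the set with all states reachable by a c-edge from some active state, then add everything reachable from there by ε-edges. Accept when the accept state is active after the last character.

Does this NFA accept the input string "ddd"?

initial (ε-close {0}): {0,2,8}
'd' @ 1: {3,4}
'd' @ 2: {5,6}
'd' @ 3: {1,7}  (accept∈set)
after full input: {1,7}  (accept=1 in)

Answer: ACCEPT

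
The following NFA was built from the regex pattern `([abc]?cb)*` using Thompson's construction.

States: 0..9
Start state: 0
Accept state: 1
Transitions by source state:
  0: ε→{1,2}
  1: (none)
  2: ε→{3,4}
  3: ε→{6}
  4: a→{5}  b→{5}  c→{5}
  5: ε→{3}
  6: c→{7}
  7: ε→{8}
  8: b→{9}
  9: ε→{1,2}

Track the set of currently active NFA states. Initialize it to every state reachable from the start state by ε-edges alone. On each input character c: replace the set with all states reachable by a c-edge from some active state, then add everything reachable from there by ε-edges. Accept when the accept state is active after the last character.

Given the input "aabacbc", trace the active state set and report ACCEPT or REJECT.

S₀ = ε-closure({0}) = {0,1,2,3,4,6}
'a' @ 1: {3,5,6}
'a' @ 2: {}  — dead — no transitions
rest 'bacbc' ignored (set empty)
end set {} — state 1 not in

Answer: REJECT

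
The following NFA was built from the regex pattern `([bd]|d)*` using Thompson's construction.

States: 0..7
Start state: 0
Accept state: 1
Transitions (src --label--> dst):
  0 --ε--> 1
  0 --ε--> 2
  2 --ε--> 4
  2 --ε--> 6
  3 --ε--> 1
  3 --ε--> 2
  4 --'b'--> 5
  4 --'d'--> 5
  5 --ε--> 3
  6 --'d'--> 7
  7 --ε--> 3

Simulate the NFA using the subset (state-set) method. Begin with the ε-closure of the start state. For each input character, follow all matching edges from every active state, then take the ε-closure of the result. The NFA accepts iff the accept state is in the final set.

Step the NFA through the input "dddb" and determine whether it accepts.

Answer: ACCEPT

Steps:
start: ε-closure({0}) = {0,1,2,4,6}
'd' @ 1: {1,2,3,4,5,6,7}  ✓accept
'd' @ 2: {1,2,3,4,5,6,7}  ✓accept
'd' @ 3: {1,2,3,4,5,6,7}  ✓accept
'b' @ 4: {1,2,3,4,5,6}  ✓accept
end set {1,2,3,4,5,6} — state 1 in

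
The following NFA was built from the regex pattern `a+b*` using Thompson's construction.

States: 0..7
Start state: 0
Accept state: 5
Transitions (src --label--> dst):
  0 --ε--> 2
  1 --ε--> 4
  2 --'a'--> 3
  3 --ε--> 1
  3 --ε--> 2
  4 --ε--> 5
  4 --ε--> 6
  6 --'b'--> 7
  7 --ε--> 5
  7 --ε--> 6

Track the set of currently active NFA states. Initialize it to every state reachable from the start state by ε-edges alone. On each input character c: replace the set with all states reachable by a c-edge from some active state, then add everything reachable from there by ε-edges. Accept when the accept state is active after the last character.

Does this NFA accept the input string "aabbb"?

start: ε-closure({0}) = {0,2}
'a' @ 1: {1,2,3,4,5,6}  (accept∈set)
'a' @ 2: {1,2,3,4,5,6}  (accept∈set)
'b' @ 3: {5,6,7}  (accept∈set)
'b' @ 4: {5,6,7}  (accept∈set)
'b' @ 5: {5,6,7}  (accept∈set)
after full input: {5,6,7}  (accept=5 in)

Answer: ACCEPT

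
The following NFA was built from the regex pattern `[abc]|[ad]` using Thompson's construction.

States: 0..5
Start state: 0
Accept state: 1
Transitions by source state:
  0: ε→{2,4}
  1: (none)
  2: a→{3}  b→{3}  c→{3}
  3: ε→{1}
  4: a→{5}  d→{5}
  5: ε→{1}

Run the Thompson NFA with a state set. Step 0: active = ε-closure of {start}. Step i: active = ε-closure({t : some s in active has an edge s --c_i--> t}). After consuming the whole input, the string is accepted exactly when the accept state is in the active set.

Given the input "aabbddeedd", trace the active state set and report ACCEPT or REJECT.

start: ε-closure({0}) = {0,2,4}
'a' @ 1: {1,3,5}  ✓accept
'a' @ 2: {}  — dead — no transitions
rest 'bbddeedd' ignored (set empty)
end set {} — state 1 not in

Answer: REJECT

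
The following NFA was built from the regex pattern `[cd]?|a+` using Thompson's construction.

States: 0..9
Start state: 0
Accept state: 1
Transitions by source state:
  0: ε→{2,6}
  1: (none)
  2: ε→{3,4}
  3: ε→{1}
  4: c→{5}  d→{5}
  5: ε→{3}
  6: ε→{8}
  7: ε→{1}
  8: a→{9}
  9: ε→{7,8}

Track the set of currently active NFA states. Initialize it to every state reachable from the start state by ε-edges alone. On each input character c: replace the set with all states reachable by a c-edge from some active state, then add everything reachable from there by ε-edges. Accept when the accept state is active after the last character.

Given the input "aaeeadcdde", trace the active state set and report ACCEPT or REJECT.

Answer: REJECT

Trace:
start: ε-closure({0}) = {0,1,2,3,4,6,8}
'a' @ 1: {1,7,8,9}  (accept∈set)
'a' @ 2: {1,7,8,9}  (accept∈set)
'e' @ 3: {}  — state set empty
rest 'eadcdde' ignored (set empty)
end set {} — state 1 not in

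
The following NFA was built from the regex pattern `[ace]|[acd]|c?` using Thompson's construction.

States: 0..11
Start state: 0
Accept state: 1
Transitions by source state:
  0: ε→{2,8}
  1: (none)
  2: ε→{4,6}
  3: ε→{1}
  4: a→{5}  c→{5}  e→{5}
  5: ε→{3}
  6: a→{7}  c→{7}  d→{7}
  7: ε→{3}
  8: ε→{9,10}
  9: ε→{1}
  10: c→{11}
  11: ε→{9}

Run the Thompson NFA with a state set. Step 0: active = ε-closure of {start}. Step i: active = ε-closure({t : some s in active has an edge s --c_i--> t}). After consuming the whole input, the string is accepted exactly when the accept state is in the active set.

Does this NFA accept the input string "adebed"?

initial (ε-close {0}): {0,1,2,4,6,8,9,10}
'a' @ 1: {1,3,5,7}  [accepting]
'd' @ 2: {}  — no active states
rest 'ebed' ignored (set empty)
final: {}; accept 1 not in set

Answer: REJECT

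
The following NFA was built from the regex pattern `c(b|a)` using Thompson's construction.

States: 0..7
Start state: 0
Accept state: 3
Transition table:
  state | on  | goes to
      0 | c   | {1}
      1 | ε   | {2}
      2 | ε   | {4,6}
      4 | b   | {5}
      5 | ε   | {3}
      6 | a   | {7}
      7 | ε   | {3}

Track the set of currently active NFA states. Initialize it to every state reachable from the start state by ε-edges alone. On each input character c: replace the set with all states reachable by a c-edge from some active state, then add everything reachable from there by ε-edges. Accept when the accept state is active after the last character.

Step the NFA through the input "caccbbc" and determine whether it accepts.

Answer: REJECT

Steps:
S₀ = ε-closure({0}) = {0}
'c' @ 1: {1,2,4,6}
'a' @ 2: {3,7}  ✓accept
'c' @ 3: {}  — state set empty
rest 'cbbc' ignored (set empty)
after full input: {}  (accept=3 not in)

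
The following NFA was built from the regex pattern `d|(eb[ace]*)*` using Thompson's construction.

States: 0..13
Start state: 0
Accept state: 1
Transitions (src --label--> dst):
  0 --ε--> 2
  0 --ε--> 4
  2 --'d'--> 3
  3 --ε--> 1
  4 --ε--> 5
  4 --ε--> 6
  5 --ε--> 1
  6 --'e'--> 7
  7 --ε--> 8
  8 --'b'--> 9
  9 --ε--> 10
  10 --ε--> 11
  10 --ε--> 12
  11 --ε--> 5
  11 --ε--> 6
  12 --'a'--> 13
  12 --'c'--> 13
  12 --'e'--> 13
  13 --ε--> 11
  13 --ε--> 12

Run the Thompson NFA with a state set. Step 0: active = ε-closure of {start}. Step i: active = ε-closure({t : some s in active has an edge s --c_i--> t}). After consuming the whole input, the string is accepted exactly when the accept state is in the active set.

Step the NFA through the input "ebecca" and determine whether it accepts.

start: ε-closure({0}) = {0,1,2,4,5,6}
'e' @ 1: {7,8}
'b' @ 2: {1,5,6,9,10,11,12}  ✓accept
'e' @ 3: {1,5,6,7,8,11,12,13}  ✓accept
'c' @ 4: {1,5,6,11,12,13}  ✓accept
'c' @ 5: {1,5,6,11,12,13}  ✓accept
'a' @ 6: {1,5,6,11,12,13}  ✓accept
final: {1,5,6,11,12,13}; accept 1 in set

Answer: ACCEPT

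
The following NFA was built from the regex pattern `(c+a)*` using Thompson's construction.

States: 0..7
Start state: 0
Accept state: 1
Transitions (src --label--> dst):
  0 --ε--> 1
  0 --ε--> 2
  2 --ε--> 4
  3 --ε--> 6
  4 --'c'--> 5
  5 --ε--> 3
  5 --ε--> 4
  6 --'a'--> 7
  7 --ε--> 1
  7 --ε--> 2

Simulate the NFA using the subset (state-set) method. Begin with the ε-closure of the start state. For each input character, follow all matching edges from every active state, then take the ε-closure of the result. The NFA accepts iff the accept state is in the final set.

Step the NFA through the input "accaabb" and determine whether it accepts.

Answer: REJECT

Steps:
initial (ε-close {0}): {0,1,2,4}
'a' @ 1: {}  — state set empty
rest 'ccaabb' ignored (set empty)
after full input: {}  (accept=1 not in)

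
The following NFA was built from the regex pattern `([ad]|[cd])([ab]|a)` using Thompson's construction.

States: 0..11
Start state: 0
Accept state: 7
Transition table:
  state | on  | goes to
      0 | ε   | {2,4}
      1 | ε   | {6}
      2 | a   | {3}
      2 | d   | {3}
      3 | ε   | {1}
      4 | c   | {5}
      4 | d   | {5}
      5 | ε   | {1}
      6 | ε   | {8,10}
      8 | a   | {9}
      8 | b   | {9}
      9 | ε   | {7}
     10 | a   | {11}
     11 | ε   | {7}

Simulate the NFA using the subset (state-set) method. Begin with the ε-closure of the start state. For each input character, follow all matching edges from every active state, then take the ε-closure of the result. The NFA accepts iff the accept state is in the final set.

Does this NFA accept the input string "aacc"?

initial (ε-close {0}): {0,2,4}
'a' @ 1: {1,3,6,8,10}
'a' @ 2: {7,9,11}  [accepting]
'c' @ 3: {}  — state set empty
rest 'c' ignored (set empty)
end set {} — state 7 not in

Answer: REJECT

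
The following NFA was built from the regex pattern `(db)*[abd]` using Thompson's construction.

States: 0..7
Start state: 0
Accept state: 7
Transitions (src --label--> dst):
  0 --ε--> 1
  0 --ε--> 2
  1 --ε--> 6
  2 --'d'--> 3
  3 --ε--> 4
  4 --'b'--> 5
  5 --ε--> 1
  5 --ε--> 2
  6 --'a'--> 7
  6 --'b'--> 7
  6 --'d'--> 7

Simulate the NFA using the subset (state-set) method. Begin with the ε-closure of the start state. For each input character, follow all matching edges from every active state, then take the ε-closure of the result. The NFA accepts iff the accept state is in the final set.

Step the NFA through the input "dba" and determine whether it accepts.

Answer: ACCEPT

Steps:
S₀ = ε-closure({0}) = {0,1,2,6}
'd' @ 1: {3,4,7}  ✓accept
'b' @ 2: {1,2,5,6}
'a' @ 3: {7}  ✓accept
final: {7}; accept 7 in set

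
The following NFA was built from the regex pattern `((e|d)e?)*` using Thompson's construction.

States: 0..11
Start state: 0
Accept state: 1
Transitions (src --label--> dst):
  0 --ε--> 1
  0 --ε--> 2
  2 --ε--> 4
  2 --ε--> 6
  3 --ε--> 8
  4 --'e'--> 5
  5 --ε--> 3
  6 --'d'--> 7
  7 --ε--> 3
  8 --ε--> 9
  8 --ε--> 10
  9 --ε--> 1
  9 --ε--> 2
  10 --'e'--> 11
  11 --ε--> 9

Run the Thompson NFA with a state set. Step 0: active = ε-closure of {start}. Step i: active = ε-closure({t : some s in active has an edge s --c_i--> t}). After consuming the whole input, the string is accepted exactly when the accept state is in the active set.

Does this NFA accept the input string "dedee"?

S₀ = ε-closure({0}) = {0,1,2,4,6}
'd' @ 1: {1,2,3,4,6,7,8,9,10}  ✓accept
'e' @ 2: {1,2,3,4,5,6,8,9,10,11}  ✓accept
'd' @ 3: {1,2,3,4,6,7,8,9,10}  ✓accept
'e' @ 4: {1,2,3,4,5,6,8,9,10,11}  ✓accept
'e' @ 5: {1,2,3,4,5,6,8,9,10,11}  ✓accept
final: {1,2,3,4,5,6,8,9,10,11}; accept 1 in set

Answer: ACCEPT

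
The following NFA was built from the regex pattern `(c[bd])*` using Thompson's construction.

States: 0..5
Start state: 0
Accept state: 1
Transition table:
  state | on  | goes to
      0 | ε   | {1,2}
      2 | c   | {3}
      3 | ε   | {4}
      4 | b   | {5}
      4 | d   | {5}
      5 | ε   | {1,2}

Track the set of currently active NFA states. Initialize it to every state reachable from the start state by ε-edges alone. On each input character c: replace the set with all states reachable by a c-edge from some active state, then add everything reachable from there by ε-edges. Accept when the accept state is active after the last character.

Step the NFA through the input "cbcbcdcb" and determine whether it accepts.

start: ε-closure({0}) = {0,1,2}
'c' @ 1: {3,4}
'b' @ 2: {1,2,5}  [accepting]
'c' @ 3: {3,4}
'b' @ 4: {1,2,5}  [accepting]
'c' @ 5: {3,4}
'd' @ 6: {1,2,5}  [accepting]
'c' @ 7: {3,4}
'b' @ 8: {1,2,5}  [accepting]
final: {1,2,5}; accept 1 in set

Answer: ACCEPT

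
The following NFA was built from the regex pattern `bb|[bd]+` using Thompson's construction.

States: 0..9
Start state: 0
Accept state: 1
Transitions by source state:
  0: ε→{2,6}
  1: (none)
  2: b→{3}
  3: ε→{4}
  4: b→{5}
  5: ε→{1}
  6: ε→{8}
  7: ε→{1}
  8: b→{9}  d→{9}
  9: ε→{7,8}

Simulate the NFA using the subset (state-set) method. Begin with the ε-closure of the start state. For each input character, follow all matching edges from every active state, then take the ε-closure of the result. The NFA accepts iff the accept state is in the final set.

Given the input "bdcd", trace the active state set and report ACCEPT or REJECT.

Answer: REJECT

Derivation:
start: ε-closure({0}) = {0,2,6,8}
'b' @ 1: {1,3,4,7,8,9}  ✓accept
'd' @ 2: {1,7,8,9}  ✓accept
'c' @ 3: {}  — dead — no transitions
rest 'd' ignored (set empty)
final: {}; accept 1 not in set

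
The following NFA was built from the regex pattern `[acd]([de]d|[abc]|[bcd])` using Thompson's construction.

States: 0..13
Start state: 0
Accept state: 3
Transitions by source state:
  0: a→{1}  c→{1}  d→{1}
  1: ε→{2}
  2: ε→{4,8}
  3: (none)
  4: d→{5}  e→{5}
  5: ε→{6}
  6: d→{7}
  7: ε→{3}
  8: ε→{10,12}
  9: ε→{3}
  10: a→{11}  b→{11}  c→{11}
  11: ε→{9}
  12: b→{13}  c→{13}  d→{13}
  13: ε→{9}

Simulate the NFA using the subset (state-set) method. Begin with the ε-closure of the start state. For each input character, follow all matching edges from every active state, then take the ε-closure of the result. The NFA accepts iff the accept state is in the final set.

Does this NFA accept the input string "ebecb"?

S₀ = ε-closure({0}) = {0}
'e' @ 1: {}  — state set empty
rest 'becb' ignored (set empty)
final: {}; accept 3 not in set

Answer: REJECT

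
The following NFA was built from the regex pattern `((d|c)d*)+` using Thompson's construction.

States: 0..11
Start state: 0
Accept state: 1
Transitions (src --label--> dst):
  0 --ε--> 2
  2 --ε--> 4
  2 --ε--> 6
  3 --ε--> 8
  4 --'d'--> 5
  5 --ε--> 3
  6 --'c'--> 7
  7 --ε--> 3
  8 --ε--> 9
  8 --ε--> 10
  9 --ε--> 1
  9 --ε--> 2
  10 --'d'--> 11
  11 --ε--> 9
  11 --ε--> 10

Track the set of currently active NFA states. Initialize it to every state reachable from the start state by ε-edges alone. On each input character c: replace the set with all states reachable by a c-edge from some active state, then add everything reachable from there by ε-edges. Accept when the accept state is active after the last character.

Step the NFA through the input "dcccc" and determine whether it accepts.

Answer: ACCEPT

Derivation:
start: ε-closure({0}) = {0,2,4,6}
'd' @ 1: {1,2,3,4,5,6,8,9,10}  [accepting]
'c' @ 2: {1,2,3,4,6,7,8,9,10}  [accepting]
'c' @ 3: {1,2,3,4,6,7,8,9,10}  [accepting]
'c' @ 4: {1,2,3,4,6,7,8,9,10}  [accepting]
'c' @ 5: {1,2,3,4,6,7,8,9,10}  [accepting]
after full input: {1,2,3,4,6,7,8,9,10}  (accept=1 in)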